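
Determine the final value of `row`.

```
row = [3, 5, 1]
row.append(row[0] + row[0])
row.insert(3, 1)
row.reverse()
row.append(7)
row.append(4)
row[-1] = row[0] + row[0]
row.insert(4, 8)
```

[6, 1, 1, 5, 8, 3, 7, 12]

append row[0]+row[0] = 3+3 = 6 → [3, 5, 1, 6]
insert 1 at 3 → [3, 5, 1, 1, 6]
reverse → [6, 1, 1, 5, 3]
append 7 → [6, 1, 1, 5, 3, 7]
append 4 → [6, 1, 1, 5, 3, 7, 4]
row[-1] = row[0]+row[0] = 6+6 = 12 → [6, 1, 1, 5, 3, 7, 12]
insert 8 at 4 → [6, 1, 1, 5, 8, 3, 7, 12]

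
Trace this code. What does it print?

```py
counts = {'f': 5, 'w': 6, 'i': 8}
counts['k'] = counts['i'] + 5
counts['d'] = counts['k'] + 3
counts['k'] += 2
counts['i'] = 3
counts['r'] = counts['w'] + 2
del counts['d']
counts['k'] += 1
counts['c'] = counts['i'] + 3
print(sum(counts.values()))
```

counts['k'] = counts['i']+5 = 13 → {'f': 5, 'w': 6, 'i': 8, 'k': 13}
counts['d'] = counts['k']+3 = 16 → {'f': 5, 'w': 6, 'i': 8, 'k': 13, 'd': 16}
counts['k'] = 13+2 = 15 → {'f': 5, 'w': 6, 'i': 8, 'k': 15, 'd': 16}
counts['i'] = 3 → {'f': 5, 'w': 6, 'i': 3, 'k': 15, 'd': 16}
counts['r'] = counts['w']+2 = 8 → {'f': 5, 'w': 6, 'i': 3, 'k': 15, 'd': 16, 'r': 8}
del 'd' → {'f': 5, 'w': 6, 'i': 3, 'k': 15, 'r': 8}
counts['k'] = 15+1 = 16 → {'f': 5, 'w': 6, 'i': 3, 'k': 16, 'r': 8}
counts['c'] = counts['i']+3 = 6 → {'f': 5, 'w': 6, 'i': 3, 'k': 16, 'r': 8, 'c': 6}
sum of values = 44

44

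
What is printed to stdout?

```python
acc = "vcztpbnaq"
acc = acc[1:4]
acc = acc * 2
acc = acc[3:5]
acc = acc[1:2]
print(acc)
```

slice [1:4] → 'czt'
repeat ×2 → 'cztczt'
slice [3:5] → 'cz'
slice [1:2] → 'z'

z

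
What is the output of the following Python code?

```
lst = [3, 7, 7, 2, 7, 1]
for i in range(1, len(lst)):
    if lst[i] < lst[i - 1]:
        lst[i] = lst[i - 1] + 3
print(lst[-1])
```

16

i=1: 7>=3, unchanged → [3, 7, 7, 2, 7, 1]
i=2: 7>=7, unchanged → [3, 7, 7, 2, 7, 1]
i=3: 2<7, lst[3] = 7+3 = 10 → [3, 7, 7, 10, 7, 1]
i=4: 7<10, lst[4] = 10+3 = 13 → [3, 7, 7, 10, 13, 1]
i=5: 1<13, lst[5] = 13+3 = 16 → [3, 7, 7, 10, 13, 16]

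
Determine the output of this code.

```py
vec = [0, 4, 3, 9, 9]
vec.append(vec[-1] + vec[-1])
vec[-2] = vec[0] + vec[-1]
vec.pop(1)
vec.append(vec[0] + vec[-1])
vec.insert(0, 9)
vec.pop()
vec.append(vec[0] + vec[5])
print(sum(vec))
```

append vec[-1]+vec[-1] = 9+9 = 18 → [0, 4, 3, 9, 9, 18]
vec[-2] = vec[0]+vec[-1] = 0+18 = 18 → [0, 4, 3, 9, 18, 18]
pop(1) removes 4 → [0, 3, 9, 18, 18]
append vec[0]+vec[-1] = 0+18 = 18 → [0, 3, 9, 18, 18, 18]
insert 9 at 0 → [9, 0, 3, 9, 18, 18, 18]
pop() removes 18 → [9, 0, 3, 9, 18, 18]
append vec[0]+vec[5] = 9+18 = 27 → [9, 0, 3, 9, 18, 18, 27]
sum = 84

84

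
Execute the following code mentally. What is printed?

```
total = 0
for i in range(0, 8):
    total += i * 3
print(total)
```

i=0: total = 0+0*3 = 0
i=1: total = 0+1*3 = 3
i=2: total = 3+2*3 = 9
i=3: total = 9+3*3 = 18
i=4: total = 18+4*3 = 30
i=5: total = 30+5*3 = 45
i=6: total = 45+6*3 = 63
i=7: total = 63+7*3 = 84

84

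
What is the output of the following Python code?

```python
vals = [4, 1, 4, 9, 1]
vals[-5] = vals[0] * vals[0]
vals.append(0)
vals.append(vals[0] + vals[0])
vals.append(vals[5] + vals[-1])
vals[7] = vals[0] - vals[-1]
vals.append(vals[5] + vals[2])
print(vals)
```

vals[-5] = vals[0]*vals[0] = 4*4 = 16 → [16, 1, 4, 9, 1]
append 0 → [16, 1, 4, 9, 1, 0]
append vals[0]+vals[0] = 16+16 = 32 → [16, 1, 4, 9, 1, 0, 32]
append vals[5]+vals[-1] = 0+32 = 32 → [16, 1, 4, 9, 1, 0, 32, 32]
vals[7] = vals[0]-vals[-1] = 16-32 = -16 → [16, 1, 4, 9, 1, 0, 32, -16]
append vals[5]+vals[2] = 0+4 = 4 → [16, 1, 4, 9, 1, 0, 32, -16, 4]

[16, 1, 4, 9, 1, 0, 32, -16, 4]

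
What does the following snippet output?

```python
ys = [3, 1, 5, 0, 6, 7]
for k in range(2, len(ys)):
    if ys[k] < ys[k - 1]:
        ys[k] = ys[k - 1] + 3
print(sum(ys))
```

42

k=2: 5>=1, unchanged → [3, 1, 5, 0, 6, 7]
k=3: 0<5, ys[3] = 5+3 = 8 → [3, 1, 5, 8, 6, 7]
k=4: 6<8, ys[4] = 8+3 = 11 → [3, 1, 5, 8, 11, 7]
k=5: 7<11, ys[5] = 11+3 = 14 → [3, 1, 5, 8, 11, 14]
sum = 42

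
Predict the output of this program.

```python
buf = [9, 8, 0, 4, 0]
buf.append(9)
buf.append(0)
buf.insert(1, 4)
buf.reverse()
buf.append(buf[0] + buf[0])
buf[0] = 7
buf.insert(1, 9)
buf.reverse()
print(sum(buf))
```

append 9 → [9, 8, 0, 4, 0, 9]
append 0 → [9, 8, 0, 4, 0, 9, 0]
insert 4 at 1 → [9, 4, 8, 0, 4, 0, 9, 0]
reverse → [0, 9, 0, 4, 0, 8, 4, 9]
append buf[0]+buf[0] = 0+0 = 0 → [0, 9, 0, 4, 0, 8, 4, 9, 0]
buf[0] = 7 → [7, 9, 0, 4, 0, 8, 4, 9, 0]
insert 9 at 1 → [7, 9, 9, 0, 4, 0, 8, 4, 9, 0]
reverse → [0, 9, 4, 8, 0, 4, 0, 9, 9, 7]
sum = 50

50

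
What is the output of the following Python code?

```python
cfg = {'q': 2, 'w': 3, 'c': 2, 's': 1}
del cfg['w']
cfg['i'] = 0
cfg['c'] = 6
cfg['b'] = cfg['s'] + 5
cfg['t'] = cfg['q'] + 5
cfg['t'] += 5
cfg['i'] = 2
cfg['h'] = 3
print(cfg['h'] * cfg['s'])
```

3

del 'w' → {'q': 2, 'c': 2, 's': 1}
cfg['i'] = 0 → {'q': 2, 'c': 2, 's': 1, 'i': 0}
cfg['c'] = 6 → {'q': 2, 'c': 6, 's': 1, 'i': 0}
cfg['b'] = cfg['s']+5 = 6 → {'q': 2, 'c': 6, 's': 1, 'i': 0, 'b': 6}
cfg['t'] = cfg['q']+5 = 7 → {'q': 2, 'c': 6, 's': 1, 'i': 0, 'b': 6, 't': 7}
cfg['t'] = 7+5 = 12 → {'q': 2, 'c': 6, 's': 1, 'i': 0, 'b': 6, 't': 12}
cfg['i'] = 2 → {'q': 2, 'c': 6, 's': 1, 'i': 2, 'b': 6, 't': 12}
cfg['h'] = 3 → {'q': 2, 'c': 6, 's': 1, 'i': 2, 'b': 6, 't': 12, 'h': 3}
cfg['h']*cfg['s'] = 3*1 = 3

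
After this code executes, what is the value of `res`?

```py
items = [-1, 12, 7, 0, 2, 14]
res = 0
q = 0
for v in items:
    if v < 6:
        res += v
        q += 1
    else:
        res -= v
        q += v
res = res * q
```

-1152

v=-1: <6, res = 0+(-1) = -1; q=1
v=12: not <6, res = (-1)-12 = -13; q=13
v=7: not <6, res = (-13)-7 = -20; q=20
v=0: <6, res = (-20)+0 = -20; q=21
v=2: <6, res = (-20)+2 = -18; q=22
v=14: not <6, res = (-18)-14 = -32; q=36
res*q = (-32)*36 = -1152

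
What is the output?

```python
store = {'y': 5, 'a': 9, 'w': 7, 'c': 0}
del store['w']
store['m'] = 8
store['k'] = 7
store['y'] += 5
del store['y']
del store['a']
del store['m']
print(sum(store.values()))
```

del 'w' → {'y': 5, 'a': 9, 'c': 0}
store['m'] = 8 → {'y': 5, 'a': 9, 'c': 0, 'm': 8}
store['k'] = 7 → {'y': 5, 'a': 9, 'c': 0, 'm': 8, 'k': 7}
store['y'] = 5+5 = 10 → {'y': 10, 'a': 9, 'c': 0, 'm': 8, 'k': 7}
del 'y' → {'a': 9, 'c': 0, 'm': 8, 'k': 7}
del 'a' → {'c': 0, 'm': 8, 'k': 7}
del 'm' → {'c': 0, 'k': 7}
sum of values = 7

7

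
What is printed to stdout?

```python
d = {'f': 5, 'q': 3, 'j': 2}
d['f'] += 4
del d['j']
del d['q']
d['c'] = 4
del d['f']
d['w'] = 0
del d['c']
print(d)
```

{'w': 0}

d['f'] = 5+4 = 9 → {'f': 9, 'q': 3, 'j': 2}
del 'j' → {'f': 9, 'q': 3}
del 'q' → {'f': 9}
d['c'] = 4 → {'f': 9, 'c': 4}
del 'f' → {'c': 4}
d['w'] = 0 → {'c': 4, 'w': 0}
del 'c' → {'w': 0}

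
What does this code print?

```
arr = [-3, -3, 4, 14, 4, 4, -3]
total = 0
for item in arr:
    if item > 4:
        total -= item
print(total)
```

item=-3: not >4
item=-3: not >4
item=4: not >4
item=14: >4, total = 0-14 = -14
item=4: not >4
item=4: not >4
item=-3: not >4

-14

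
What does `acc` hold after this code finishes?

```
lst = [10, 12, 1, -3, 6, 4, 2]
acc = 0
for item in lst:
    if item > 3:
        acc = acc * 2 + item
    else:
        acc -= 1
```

item=10: >3, acc = 0*2+10 = 10
item=12: >3, acc = 10*2+12 = 32
item=1: not >3, acc = 32-1 = 31
item=-3: not >3, acc = 31-1 = 30
item=6: >3, acc = 30*2+6 = 66
item=4: >3, acc = 66*2+4 = 136
item=2: not >3, acc = 136-1 = 135

135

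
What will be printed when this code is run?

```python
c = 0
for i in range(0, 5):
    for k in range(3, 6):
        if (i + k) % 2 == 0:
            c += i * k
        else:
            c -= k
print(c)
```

24

i=0,k=3: odd sum, c = 0-3 = -3
i=0,k=4: even sum, c = (-3)+0 = -3
i=0,k=5: odd sum, c = (-3)-5 = -8
i=1,k=3: even sum, c = (-8)+3 = -5
i=1,k=4: odd sum, c = (-5)-4 = -9
i=1,k=5: even sum, c = (-9)+5 = -4
i=2,k=3: odd sum, c = (-4)-3 = -7
i=2,k=4: even sum, c = (-7)+8 = 1
i=2,k=5: odd sum, c = 1-5 = -4
i=3,k=3: even sum, c = (-4)+9 = 5
i=3,k=4: odd sum, c = 5-4 = 1
i=3,k=5: even sum, c = 1+15 = 16
i=4,k=3: odd sum, c = 16-3 = 13
i=4,k=4: even sum, c = 13+16 = 29
i=4,k=5: odd sum, c = 29-5 = 24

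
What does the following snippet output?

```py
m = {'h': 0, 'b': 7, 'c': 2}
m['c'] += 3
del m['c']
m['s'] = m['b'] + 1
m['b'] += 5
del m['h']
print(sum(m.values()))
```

m['c'] = 2+3 = 5 → {'h': 0, 'b': 7, 'c': 5}
del 'c' → {'h': 0, 'b': 7}
m['s'] = m['b']+1 = 8 → {'h': 0, 'b': 7, 's': 8}
m['b'] = 7+5 = 12 → {'h': 0, 'b': 12, 's': 8}
del 'h' → {'b': 12, 's': 8}
sum of values = 20

20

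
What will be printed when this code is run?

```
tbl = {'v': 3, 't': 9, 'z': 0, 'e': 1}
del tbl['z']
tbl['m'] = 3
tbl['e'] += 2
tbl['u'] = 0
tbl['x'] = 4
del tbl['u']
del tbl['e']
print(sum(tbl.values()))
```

19

del 'z' → {'v': 3, 't': 9, 'e': 1}
tbl['m'] = 3 → {'v': 3, 't': 9, 'e': 1, 'm': 3}
tbl['e'] = 1+2 = 3 → {'v': 3, 't': 9, 'e': 3, 'm': 3}
tbl['u'] = 0 → {'v': 3, 't': 9, 'e': 3, 'm': 3, 'u': 0}
tbl['x'] = 4 → {'v': 3, 't': 9, 'e': 3, 'm': 3, 'u': 0, 'x': 4}
del 'u' → {'v': 3, 't': 9, 'e': 3, 'm': 3, 'x': 4}
del 'e' → {'v': 3, 't': 9, 'm': 3, 'x': 4}
sum of values = 19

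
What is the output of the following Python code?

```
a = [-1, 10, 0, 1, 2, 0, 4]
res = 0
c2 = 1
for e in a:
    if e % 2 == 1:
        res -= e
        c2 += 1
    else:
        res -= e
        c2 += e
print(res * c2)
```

e=-1: odd, res = 0-(-1) = 1; c2=2
e=10: not odd, res = 1-10 = -9; c2=12
e=0: not odd, res = (-9)-0 = -9; c2=12
e=1: odd, res = (-9)-1 = -10; c2=13
e=2: not odd, res = (-10)-2 = -12; c2=15
e=0: not odd, res = (-12)-0 = -12; c2=15
e=4: not odd, res = (-12)-4 = -16; c2=19
res*c2 = (-16)*19 = -304

-304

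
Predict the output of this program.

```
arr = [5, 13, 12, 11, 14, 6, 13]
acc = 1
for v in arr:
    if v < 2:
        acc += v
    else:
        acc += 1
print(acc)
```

v=5: not <2, acc = 1+1 = 2
v=13: not <2, acc = 2+1 = 3
v=12: not <2, acc = 3+1 = 4
v=11: not <2, acc = 4+1 = 5
v=14: not <2, acc = 5+1 = 6
v=6: not <2, acc = 6+1 = 7
v=13: not <2, acc = 7+1 = 8

8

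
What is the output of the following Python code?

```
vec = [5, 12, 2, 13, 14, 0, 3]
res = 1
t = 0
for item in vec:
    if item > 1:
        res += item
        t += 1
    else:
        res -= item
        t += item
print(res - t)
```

item=5: >1, res = 1+5 = 6; t=1
item=12: >1, res = 6+12 = 18; t=2
item=2: >1, res = 18+2 = 20; t=3
item=13: >1, res = 20+13 = 33; t=4
item=14: >1, res = 33+14 = 47; t=5
item=0: not >1, res = 47-0 = 47; t=5
item=3: >1, res = 47+3 = 50; t=6
res-t = 50-6 = 44

44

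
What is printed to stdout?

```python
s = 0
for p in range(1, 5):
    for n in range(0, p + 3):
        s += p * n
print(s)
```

p=1,n=0: s = 0+0 = 0
p=1,n=1: s = 0+1 = 1
p=1,n=2: s = 1+2 = 3
p=1,n=3: s = 3+3 = 6
p=2,n=0: s = 6+0 = 6
p=2,n=1: s = 6+2 = 8
p=2,n=2: s = 8+4 = 12
p=2,n=3: s = 12+6 = 18
p=2,n=4: s = 18+8 = 26
p=3,n=0: s = 26+0 = 26
p=3,n=1: s = 26+3 = 29
p=3,n=2: s = 29+6 = 35
p=3,n=3: s = 35+9 = 44
p=3,n=4: s = 44+12 = 56
p=3,n=5: s = 56+15 = 71
p=4,n=0: s = 71+0 = 71
p=4,n=1: s = 71+4 = 75
p=4,n=2: s = 75+8 = 83
p=4,n=3: s = 83+12 = 95
p=4,n=4: s = 95+16 = 111
p=4,n=5: s = 111+20 = 131
p=4,n=6: s = 131+24 = 155

155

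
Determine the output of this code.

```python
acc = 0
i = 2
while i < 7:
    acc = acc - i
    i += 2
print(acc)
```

-12

i=2: acc = 0-2 = -2
i=4: acc = (-2)-4 = -6
i=6: acc = (-6)-6 = -12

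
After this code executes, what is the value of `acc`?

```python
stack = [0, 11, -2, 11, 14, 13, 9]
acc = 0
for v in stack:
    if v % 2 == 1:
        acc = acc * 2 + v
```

167

v=0: not odd
v=11: odd, acc = 0*2+11 = 11
v=-2: not odd
v=11: odd, acc = 11*2+11 = 33
v=14: not odd
v=13: odd, acc = 33*2+13 = 79
v=9: odd, acc = 79*2+9 = 167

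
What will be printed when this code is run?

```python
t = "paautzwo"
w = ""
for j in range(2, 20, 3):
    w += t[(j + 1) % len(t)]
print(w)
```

j=2: add t[3]='u' → 'u'
j=5: add t[6]='w' → 'uw'
j=8: add t[1]='a' → 'uwa'
j=11: add t[4]='t' → 'uwat'
j=14: add t[7]='o' → 'uwato'
j=17: add t[2]='a' → 'uwatoa'

uwatoa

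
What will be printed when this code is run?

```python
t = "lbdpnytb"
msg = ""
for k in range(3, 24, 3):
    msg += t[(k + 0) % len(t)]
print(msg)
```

k=3: add t[3]='p' → 'p'
k=6: add t[6]='t' → 'pt'
k=9: add t[1]='b' → 'ptb'
k=12: add t[4]='n' → 'ptbn'
k=15: add t[7]='b' → 'ptbnb'
k=18: add t[2]='d' → 'ptbnbd'
k=21: add t[5]='y' → 'ptbnbdy'

ptbnbdy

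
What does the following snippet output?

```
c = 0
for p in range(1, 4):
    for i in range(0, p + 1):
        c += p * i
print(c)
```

25

p=1,i=0: c = 0+0 = 0
p=1,i=1: c = 0+1 = 1
p=2,i=0: c = 1+0 = 1
p=2,i=1: c = 1+2 = 3
p=2,i=2: c = 3+4 = 7
p=3,i=0: c = 7+0 = 7
p=3,i=1: c = 7+3 = 10
p=3,i=2: c = 10+6 = 16
p=3,i=3: c = 16+9 = 25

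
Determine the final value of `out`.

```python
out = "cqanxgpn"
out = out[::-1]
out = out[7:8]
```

reverse → 'npgxnaqc'
slice [7:8] → 'c'

'c'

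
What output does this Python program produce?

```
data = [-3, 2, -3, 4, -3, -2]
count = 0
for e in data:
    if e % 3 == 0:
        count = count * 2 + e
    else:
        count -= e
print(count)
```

-35

e=-3: %3==0, count = 0*2+(-3) = -3
e=2: not %3==0, count = (-3)-2 = -5
e=-3: %3==0, count = (-5)*2+(-3) = -13
e=4: not %3==0, count = (-13)-4 = -17
e=-3: %3==0, count = (-17)*2+(-3) = -37
e=-2: not %3==0, count = (-37)-(-2) = -35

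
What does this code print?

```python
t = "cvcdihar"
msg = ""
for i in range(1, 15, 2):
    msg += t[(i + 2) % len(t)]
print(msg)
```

dhrvdhr

i=1: add t[3]='d' → 'd'
i=3: add t[5]='h' → 'dh'
i=5: add t[7]='r' → 'dhr'
i=7: add t[1]='v' → 'dhrv'
i=9: add t[3]='d' → 'dhrvd'
i=11: add t[5]='h' → 'dhrvdh'
i=13: add t[7]='r' → 'dhrvdhr'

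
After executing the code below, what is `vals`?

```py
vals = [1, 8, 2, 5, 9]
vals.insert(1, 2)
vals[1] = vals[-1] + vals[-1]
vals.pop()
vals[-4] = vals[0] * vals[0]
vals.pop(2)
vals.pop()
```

insert 2 at 1 → [1, 2, 8, 2, 5, 9]
vals[1] = vals[-1]+vals[-1] = 9+9 = 18 → [1, 18, 8, 2, 5, 9]
pop() removes 9 → [1, 18, 8, 2, 5]
vals[-4] = vals[0]*vals[0] = 1*1 = 1 → [1, 1, 8, 2, 5]
pop(2) removes 8 → [1, 1, 2, 5]
pop() removes 5 → [1, 1, 2]

[1, 1, 2]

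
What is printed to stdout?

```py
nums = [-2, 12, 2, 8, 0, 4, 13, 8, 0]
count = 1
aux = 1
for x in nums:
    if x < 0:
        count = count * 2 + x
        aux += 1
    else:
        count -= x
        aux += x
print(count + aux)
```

2

x=-2: <0, count = 1*2+(-2) = 0; aux=2
x=12: not <0, count = 0-12 = -12; aux=14
x=2: not <0, count = (-12)-2 = -14; aux=16
x=8: not <0, count = (-14)-8 = -22; aux=24
x=0: not <0, count = (-22)-0 = -22; aux=24
x=4: not <0, count = (-22)-4 = -26; aux=28
x=13: not <0, count = (-26)-13 = -39; aux=41
x=8: not <0, count = (-39)-8 = -47; aux=49
x=0: not <0, count = (-47)-0 = -47; aux=49
count+aux = (-47)+49 = 2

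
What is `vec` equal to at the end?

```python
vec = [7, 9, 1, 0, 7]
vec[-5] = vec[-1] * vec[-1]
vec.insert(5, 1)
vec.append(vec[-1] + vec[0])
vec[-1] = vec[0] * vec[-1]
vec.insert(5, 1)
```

[49, 9, 1, 0, 7, 1, 1, 2450]

vec[-5] = vec[-1]*vec[-1] = 7*7 = 49 → [49, 9, 1, 0, 7]
insert 1 at 5 → [49, 9, 1, 0, 7, 1]
append vec[-1]+vec[0] = 1+49 = 50 → [49, 9, 1, 0, 7, 1, 50]
vec[-1] = vec[0]*vec[-1] = 49*50 = 2450 → [49, 9, 1, 0, 7, 1, 2450]
insert 1 at 5 → [49, 9, 1, 0, 7, 1, 1, 2450]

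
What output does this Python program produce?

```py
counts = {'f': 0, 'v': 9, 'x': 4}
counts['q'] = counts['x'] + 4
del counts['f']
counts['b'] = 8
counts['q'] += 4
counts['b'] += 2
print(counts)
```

counts['q'] = counts['x']+4 = 8 → {'f': 0, 'v': 9, 'x': 4, 'q': 8}
del 'f' → {'v': 9, 'x': 4, 'q': 8}
counts['b'] = 8 → {'v': 9, 'x': 4, 'q': 8, 'b': 8}
counts['q'] = 8+4 = 12 → {'v': 9, 'x': 4, 'q': 12, 'b': 8}
counts['b'] = 8+2 = 10 → {'v': 9, 'x': 4, 'q': 12, 'b': 10}

{'v': 9, 'x': 4, 'q': 12, 'b': 10}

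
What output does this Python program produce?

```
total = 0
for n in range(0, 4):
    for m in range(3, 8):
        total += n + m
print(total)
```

130

n=0,m=3: total = 0+3 = 3
n=0,m=4: total = 3+4 = 7
n=0,m=5: total = 7+5 = 12
n=0,m=6: total = 12+6 = 18
n=0,m=7: total = 18+7 = 25
n=1,m=3: total = 25+4 = 29
n=1,m=4: total = 29+5 = 34
n=1,m=5: total = 34+6 = 40
n=1,m=6: total = 40+7 = 47
n=1,m=7: total = 47+8 = 55
n=2,m=3: total = 55+5 = 60
n=2,m=4: total = 60+6 = 66
n=2,m=5: total = 66+7 = 73
n=2,m=6: total = 73+8 = 81
n=2,m=7: total = 81+9 = 90
n=3,m=3: total = 90+6 = 96
n=3,m=4: total = 96+7 = 103
n=3,m=5: total = 103+8 = 111
n=3,m=6: total = 111+9 = 120
n=3,m=7: total = 120+10 = 130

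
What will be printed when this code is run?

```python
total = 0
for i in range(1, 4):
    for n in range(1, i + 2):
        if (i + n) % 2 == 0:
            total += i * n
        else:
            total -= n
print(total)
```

5

i=1,n=1: even sum, total = 0+1 = 1
i=1,n=2: odd sum, total = 1-2 = -1
i=2,n=1: odd sum, total = (-1)-1 = -2
i=2,n=2: even sum, total = (-2)+4 = 2
i=2,n=3: odd sum, total = 2-3 = -1
i=3,n=1: even sum, total = (-1)+3 = 2
i=3,n=2: odd sum, total = 2-2 = 0
i=3,n=3: even sum, total = 0+9 = 9
i=3,n=4: odd sum, total = 9-4 = 5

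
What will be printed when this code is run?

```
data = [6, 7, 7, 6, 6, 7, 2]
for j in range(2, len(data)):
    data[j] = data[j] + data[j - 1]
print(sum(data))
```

j=2: data[2] = 7+7 = 14 → [6, 7, 14, 6, 6, 7, 2]
j=3: data[3] = 6+14 = 20 → [6, 7, 14, 20, 6, 7, 2]
j=4: data[4] = 6+20 = 26 → [6, 7, 14, 20, 26, 7, 2]
j=5: data[5] = 7+26 = 33 → [6, 7, 14, 20, 26, 33, 2]
j=6: data[6] = 2+33 = 35 → [6, 7, 14, 20, 26, 33, 35]
sum = 141

141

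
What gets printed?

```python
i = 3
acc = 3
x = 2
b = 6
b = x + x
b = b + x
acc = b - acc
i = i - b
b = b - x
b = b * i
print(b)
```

b = 2+2 = 4
b = 4+2 = 6
acc = 6-3 = 3
i = 3-6 = -3
b = 6-2 = 4
b = 4*(-3) = -12

-12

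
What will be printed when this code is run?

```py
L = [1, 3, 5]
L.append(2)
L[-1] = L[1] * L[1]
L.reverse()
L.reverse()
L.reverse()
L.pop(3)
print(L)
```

[9, 5, 3]

append 2 → [1, 3, 5, 2]
L[-1] = L[1]*L[1] = 3*3 = 9 → [1, 3, 5, 9]
reverse → [9, 5, 3, 1]
reverse → [1, 3, 5, 9]
reverse → [9, 5, 3, 1]
pop(3) removes 1 → [9, 5, 3]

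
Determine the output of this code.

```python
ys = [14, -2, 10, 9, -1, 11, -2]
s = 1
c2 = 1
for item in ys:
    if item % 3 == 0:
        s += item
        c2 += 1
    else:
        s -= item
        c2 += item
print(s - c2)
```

item=14: not %3==0, s = 1-14 = -13; c2=15
item=-2: not %3==0, s = (-13)-(-2) = -11; c2=13
item=10: not %3==0, s = (-11)-10 = -21; c2=23
item=9: %3==0, s = (-21)+9 = -12; c2=24
item=-1: not %3==0, s = (-12)-(-1) = -11; c2=23
item=11: not %3==0, s = (-11)-11 = -22; c2=34
item=-2: not %3==0, s = (-22)-(-2) = -20; c2=32
s-c2 = (-20)-32 = -52

-52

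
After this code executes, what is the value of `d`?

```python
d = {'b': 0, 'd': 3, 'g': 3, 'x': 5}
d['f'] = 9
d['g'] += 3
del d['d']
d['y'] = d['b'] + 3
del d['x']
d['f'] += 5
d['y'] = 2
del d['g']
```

d['f'] = 9 → {'b': 0, 'd': 3, 'g': 3, 'x': 5, 'f': 9}
d['g'] = 3+3 = 6 → {'b': 0, 'd': 3, 'g': 6, 'x': 5, 'f': 9}
del 'd' → {'b': 0, 'g': 6, 'x': 5, 'f': 9}
d['y'] = d['b']+3 = 3 → {'b': 0, 'g': 6, 'x': 5, 'f': 9, 'y': 3}
del 'x' → {'b': 0, 'g': 6, 'f': 9, 'y': 3}
d['f'] = 9+5 = 14 → {'b': 0, 'g': 6, 'f': 14, 'y': 3}
d['y'] = 2 → {'b': 0, 'g': 6, 'f': 14, 'y': 2}
del 'g' → {'b': 0, 'f': 14, 'y': 2}

{'b': 0, 'f': 14, 'y': 2}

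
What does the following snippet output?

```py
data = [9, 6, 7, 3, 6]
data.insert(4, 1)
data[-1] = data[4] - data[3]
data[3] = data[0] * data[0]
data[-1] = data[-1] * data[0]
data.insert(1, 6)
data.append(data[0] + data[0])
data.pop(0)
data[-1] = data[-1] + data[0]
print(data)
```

[6, 6, 7, 81, 1, -18, 24]

insert 1 at 4 → [9, 6, 7, 3, 1, 6]
data[-1] = data[4]-data[3] = 1-3 = -2 → [9, 6, 7, 3, 1, -2]
data[3] = data[0]*data[0] = 9*9 = 81 → [9, 6, 7, 81, 1, -2]
data[-1] = data[-1]*data[0] = (-2)*9 = -18 → [9, 6, 7, 81, 1, -18]
insert 6 at 1 → [9, 6, 6, 7, 81, 1, -18]
append data[0]+data[0] = 9+9 = 18 → [9, 6, 6, 7, 81, 1, -18, 18]
pop(0) removes 9 → [6, 6, 7, 81, 1, -18, 18]
data[-1] = data[-1]+data[0] = 18+6 = 24 → [6, 6, 7, 81, 1, -18, 24]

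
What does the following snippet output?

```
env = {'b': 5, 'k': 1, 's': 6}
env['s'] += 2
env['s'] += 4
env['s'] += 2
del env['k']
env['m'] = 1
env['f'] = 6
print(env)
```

{'b': 5, 's': 14, 'm': 1, 'f': 6}

env['s'] = 6+2 = 8 → {'b': 5, 'k': 1, 's': 8}
env['s'] = 8+4 = 12 → {'b': 5, 'k': 1, 's': 12}
env['s'] = 12+2 = 14 → {'b': 5, 'k': 1, 's': 14}
del 'k' → {'b': 5, 's': 14}
env['m'] = 1 → {'b': 5, 's': 14, 'm': 1}
env['f'] = 6 → {'b': 5, 's': 14, 'm': 1, 'f': 6}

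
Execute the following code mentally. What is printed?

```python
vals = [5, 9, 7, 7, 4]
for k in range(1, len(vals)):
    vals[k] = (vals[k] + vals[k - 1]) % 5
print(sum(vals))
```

15

k=1: vals[1] = (9+5)%5 = 4 → [5, 4, 7, 7, 4]
k=2: vals[2] = (7+4)%5 = 1 → [5, 4, 1, 7, 4]
k=3: vals[3] = (7+1)%5 = 3 → [5, 4, 1, 3, 4]
k=4: vals[4] = (4+3)%5 = 2 → [5, 4, 1, 3, 2]
sum = 15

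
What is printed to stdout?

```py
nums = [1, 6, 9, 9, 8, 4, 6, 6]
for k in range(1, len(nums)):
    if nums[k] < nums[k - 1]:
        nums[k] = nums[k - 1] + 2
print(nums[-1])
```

k=1: 6>=1, unchanged → [1, 6, 9, 9, 8, 4, 6, 6]
k=2: 9>=6, unchanged → [1, 6, 9, 9, 8, 4, 6, 6]
k=3: 9>=9, unchanged → [1, 6, 9, 9, 8, 4, 6, 6]
k=4: 8<9, nums[4] = 9+2 = 11 → [1, 6, 9, 9, 11, 4, 6, 6]
k=5: 4<11, nums[5] = 11+2 = 13 → [1, 6, 9, 9, 11, 13, 6, 6]
k=6: 6<13, nums[6] = 13+2 = 15 → [1, 6, 9, 9, 11, 13, 15, 6]
k=7: 6<15, nums[7] = 15+2 = 17 → [1, 6, 9, 9, 11, 13, 15, 17]

17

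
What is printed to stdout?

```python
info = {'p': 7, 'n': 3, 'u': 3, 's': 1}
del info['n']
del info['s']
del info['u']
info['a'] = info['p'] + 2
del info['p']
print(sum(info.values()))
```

9

del 'n' → {'p': 7, 'u': 3, 's': 1}
del 's' → {'p': 7, 'u': 3}
del 'u' → {'p': 7}
info['a'] = info['p']+2 = 9 → {'p': 7, 'a': 9}
del 'p' → {'a': 9}
sum of values = 9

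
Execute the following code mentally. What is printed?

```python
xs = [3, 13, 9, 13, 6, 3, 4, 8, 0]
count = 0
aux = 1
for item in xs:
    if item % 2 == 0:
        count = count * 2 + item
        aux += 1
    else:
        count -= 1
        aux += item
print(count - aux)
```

item=3: not even, count = 0-1 = -1; aux=4
item=13: not even, count = (-1)-1 = -2; aux=17
item=9: not even, count = (-2)-1 = -3; aux=26
item=13: not even, count = (-3)-1 = -4; aux=39
item=6: even, count = (-4)*2+6 = -2; aux=40
item=3: not even, count = (-2)-1 = -3; aux=43
item=4: even, count = (-3)*2+4 = -2; aux=44
item=8: even, count = (-2)*2+8 = 4; aux=45
item=0: even, count = 4*2+0 = 8; aux=46
count-aux = 8-46 = -38

-38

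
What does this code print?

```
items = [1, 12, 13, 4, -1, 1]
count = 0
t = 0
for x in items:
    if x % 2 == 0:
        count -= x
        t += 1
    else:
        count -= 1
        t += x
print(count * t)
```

x=1: not even, count = 0-1 = -1; t=1
x=12: even, count = (-1)-12 = -13; t=2
x=13: not even, count = (-13)-1 = -14; t=15
x=4: even, count = (-14)-4 = -18; t=16
x=-1: not even, count = (-18)-1 = -19; t=15
x=1: not even, count = (-19)-1 = -20; t=16
count*t = (-20)*16 = -320

-320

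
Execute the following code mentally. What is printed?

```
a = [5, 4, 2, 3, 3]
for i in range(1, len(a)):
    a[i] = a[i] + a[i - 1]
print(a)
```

[5, 9, 11, 14, 17]

i=1: a[1] = 4+5 = 9 → [5, 9, 2, 3, 3]
i=2: a[2] = 2+9 = 11 → [5, 9, 11, 3, 3]
i=3: a[3] = 3+11 = 14 → [5, 9, 11, 14, 3]
i=4: a[4] = 3+14 = 17 → [5, 9, 11, 14, 17]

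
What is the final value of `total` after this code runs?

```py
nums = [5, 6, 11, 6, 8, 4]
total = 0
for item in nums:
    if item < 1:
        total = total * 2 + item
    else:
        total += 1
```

item=5: not <1, total = 0+1 = 1
item=6: not <1, total = 1+1 = 2
item=11: not <1, total = 2+1 = 3
item=6: not <1, total = 3+1 = 4
item=8: not <1, total = 4+1 = 5
item=4: not <1, total = 5+1 = 6

6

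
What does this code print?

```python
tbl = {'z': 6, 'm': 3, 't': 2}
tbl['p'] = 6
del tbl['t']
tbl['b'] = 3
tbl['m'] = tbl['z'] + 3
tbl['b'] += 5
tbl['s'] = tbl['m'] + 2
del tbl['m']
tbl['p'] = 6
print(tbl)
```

tbl['p'] = 6 → {'z': 6, 'm': 3, 't': 2, 'p': 6}
del 't' → {'z': 6, 'm': 3, 'p': 6}
tbl['b'] = 3 → {'z': 6, 'm': 3, 'p': 6, 'b': 3}
tbl['m'] = tbl['z']+3 = 9 → {'z': 6, 'm': 9, 'p': 6, 'b': 3}
tbl['b'] = 3+5 = 8 → {'z': 6, 'm': 9, 'p': 6, 'b': 8}
tbl['s'] = tbl['m']+2 = 11 → {'z': 6, 'm': 9, 'p': 6, 'b': 8, 's': 11}
del 'm' → {'z': 6, 'p': 6, 'b': 8, 's': 11}
tbl['p'] = 6 → {'z': 6, 'p': 6, 'b': 8, 's': 11}

{'z': 6, 'p': 6, 'b': 8, 's': 11}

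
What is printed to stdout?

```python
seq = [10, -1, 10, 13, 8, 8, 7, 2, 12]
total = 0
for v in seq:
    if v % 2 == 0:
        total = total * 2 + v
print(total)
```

592

v=10: even, total = 0*2+10 = 10
v=-1: not even
v=10: even, total = 10*2+10 = 30
v=13: not even
v=8: even, total = 30*2+8 = 68
v=8: even, total = 68*2+8 = 144
v=7: not even
v=2: even, total = 144*2+2 = 290
v=12: even, total = 290*2+12 = 592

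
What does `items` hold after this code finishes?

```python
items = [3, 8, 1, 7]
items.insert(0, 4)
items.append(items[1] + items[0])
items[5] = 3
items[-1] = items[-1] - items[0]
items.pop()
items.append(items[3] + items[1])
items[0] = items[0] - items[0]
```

[0, 3, 8, 1, 7, 4]

insert 4 at 0 → [4, 3, 8, 1, 7]
append items[1]+items[0] = 3+4 = 7 → [4, 3, 8, 1, 7, 7]
items[5] = 3 → [4, 3, 8, 1, 7, 3]
items[-1] = items[-1]-items[0] = 3-4 = -1 → [4, 3, 8, 1, 7, -1]
pop() removes -1 → [4, 3, 8, 1, 7]
append items[3]+items[1] = 1+3 = 4 → [4, 3, 8, 1, 7, 4]
items[0] = items[0]-items[0] = 4-4 = 0 → [0, 3, 8, 1, 7, 4]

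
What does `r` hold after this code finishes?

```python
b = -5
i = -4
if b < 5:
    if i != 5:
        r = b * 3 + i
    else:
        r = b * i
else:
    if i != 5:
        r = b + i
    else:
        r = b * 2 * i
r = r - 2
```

b=-5, i=-4
b < 5 is True; i != 5 is True
→ r = b * 3 + i = -19
r = (-19)-2 = -21

-21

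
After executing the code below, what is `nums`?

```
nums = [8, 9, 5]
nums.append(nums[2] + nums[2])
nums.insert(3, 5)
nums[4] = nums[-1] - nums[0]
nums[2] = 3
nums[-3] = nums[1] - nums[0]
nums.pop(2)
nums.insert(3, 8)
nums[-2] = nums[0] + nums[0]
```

append nums[2]+nums[2] = 5+5 = 10 → [8, 9, 5, 10]
insert 5 at 3 → [8, 9, 5, 5, 10]
nums[4] = nums[-1]-nums[0] = 10-8 = 2 → [8, 9, 5, 5, 2]
nums[2] = 3 → [8, 9, 3, 5, 2]
nums[-3] = nums[1]-nums[0] = 9-8 = 1 → [8, 9, 1, 5, 2]
pop(2) removes 1 → [8, 9, 5, 2]
insert 8 at 3 → [8, 9, 5, 8, 2]
nums[-2] = nums[0]+nums[0] = 8+8 = 16 → [8, 9, 5, 16, 2]

[8, 9, 5, 16, 2]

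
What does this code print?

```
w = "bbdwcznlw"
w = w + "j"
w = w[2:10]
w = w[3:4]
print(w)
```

z

+ 'j' → 'bbdwcznlwj'
slice [2:10] → 'dwcznlwj'
slice [3:4] → 'z'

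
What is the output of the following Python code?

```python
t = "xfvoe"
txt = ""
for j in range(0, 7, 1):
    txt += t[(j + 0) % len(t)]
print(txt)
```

xfvoexf

j=0: add t[0]='x' → 'x'
j=1: add t[1]='f' → 'xf'
j=2: add t[2]='v' → 'xfv'
j=3: add t[3]='o' → 'xfvo'
j=4: add t[4]='e' → 'xfvoe'
j=5: add t[0]='x' → 'xfvoex'
j=6: add t[1]='f' → 'xfvoexf'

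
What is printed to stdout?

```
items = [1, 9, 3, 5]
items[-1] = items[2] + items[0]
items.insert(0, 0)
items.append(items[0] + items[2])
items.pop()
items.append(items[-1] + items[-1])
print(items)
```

[0, 1, 9, 3, 4, 8]

items[-1] = items[2]+items[0] = 3+1 = 4 → [1, 9, 3, 4]
insert 0 at 0 → [0, 1, 9, 3, 4]
append items[0]+items[2] = 0+9 = 9 → [0, 1, 9, 3, 4, 9]
pop() removes 9 → [0, 1, 9, 3, 4]
append items[-1]+items[-1] = 4+4 = 8 → [0, 1, 9, 3, 4, 8]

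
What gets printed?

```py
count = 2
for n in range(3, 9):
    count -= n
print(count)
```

-31

n=3: count = 2-3 = -1
n=4: count = (-1)-4 = -5
n=5: count = (-5)-5 = -10
n=6: count = (-10)-6 = -16
n=7: count = (-16)-7 = -23
n=8: count = (-23)-8 = -31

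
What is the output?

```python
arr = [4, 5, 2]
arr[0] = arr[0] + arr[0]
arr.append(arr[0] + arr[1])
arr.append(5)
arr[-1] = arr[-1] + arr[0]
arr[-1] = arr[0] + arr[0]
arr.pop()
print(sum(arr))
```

28

arr[0] = arr[0]+arr[0] = 4+4 = 8 → [8, 5, 2]
append arr[0]+arr[1] = 8+5 = 13 → [8, 5, 2, 13]
append 5 → [8, 5, 2, 13, 5]
arr[-1] = arr[-1]+arr[0] = 5+8 = 13 → [8, 5, 2, 13, 13]
arr[-1] = arr[0]+arr[0] = 8+8 = 16 → [8, 5, 2, 13, 16]
pop() removes 16 → [8, 5, 2, 13]
sum = 28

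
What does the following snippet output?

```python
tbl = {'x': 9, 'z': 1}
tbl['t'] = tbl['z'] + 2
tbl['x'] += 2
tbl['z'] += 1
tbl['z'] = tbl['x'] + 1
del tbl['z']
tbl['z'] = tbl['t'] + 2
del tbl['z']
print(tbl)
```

{'x': 11, 't': 3}

tbl['t'] = tbl['z']+2 = 3 → {'x': 9, 'z': 1, 't': 3}
tbl['x'] = 9+2 = 11 → {'x': 11, 'z': 1, 't': 3}
tbl['z'] = 1+1 = 2 → {'x': 11, 'z': 2, 't': 3}
tbl['z'] = tbl['x']+1 = 12 → {'x': 11, 'z': 12, 't': 3}
del 'z' → {'x': 11, 't': 3}
tbl['z'] = tbl['t']+2 = 5 → {'x': 11, 't': 3, 'z': 5}
del 'z' → {'x': 11, 't': 3}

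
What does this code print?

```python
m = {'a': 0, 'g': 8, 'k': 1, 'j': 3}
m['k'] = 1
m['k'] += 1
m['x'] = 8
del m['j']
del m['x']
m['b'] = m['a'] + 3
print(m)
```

{'a': 0, 'g': 8, 'k': 2, 'b': 3}

m['k'] = 1 → {'a': 0, 'g': 8, 'k': 1, 'j': 3}
m['k'] = 1+1 = 2 → {'a': 0, 'g': 8, 'k': 2, 'j': 3}
m['x'] = 8 → {'a': 0, 'g': 8, 'k': 2, 'j': 3, 'x': 8}
del 'j' → {'a': 0, 'g': 8, 'k': 2, 'x': 8}
del 'x' → {'a': 0, 'g': 8, 'k': 2}
m['b'] = m['a']+3 = 3 → {'a': 0, 'g': 8, 'k': 2, 'b': 3}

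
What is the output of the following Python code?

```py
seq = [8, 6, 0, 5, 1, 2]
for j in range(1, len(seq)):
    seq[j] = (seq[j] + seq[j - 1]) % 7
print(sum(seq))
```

20

j=1: seq[1] = (6+8)%7 = 0 → [8, 0, 0, 5, 1, 2]
j=2: seq[2] = (0+0)%7 = 0 → [8, 0, 0, 5, 1, 2]
j=3: seq[3] = (5+0)%7 = 5 → [8, 0, 0, 5, 1, 2]
j=4: seq[4] = (1+5)%7 = 6 → [8, 0, 0, 5, 6, 2]
j=5: seq[5] = (2+6)%7 = 1 → [8, 0, 0, 5, 6, 1]
sum = 20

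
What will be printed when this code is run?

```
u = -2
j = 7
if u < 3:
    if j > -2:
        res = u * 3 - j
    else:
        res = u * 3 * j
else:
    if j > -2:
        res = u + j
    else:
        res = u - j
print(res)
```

-13

u=-2, j=7
u < 3 is True; j > -2 is True
→ res = u * 3 - j = -13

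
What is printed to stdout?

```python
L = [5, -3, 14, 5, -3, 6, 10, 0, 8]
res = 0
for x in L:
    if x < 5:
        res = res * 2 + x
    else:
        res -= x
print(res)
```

x=5: not <5, res = 0-5 = -5
x=-3: <5, res = (-5)*2+(-3) = -13
x=14: not <5, res = (-13)-14 = -27
x=5: not <5, res = (-27)-5 = -32
x=-3: <5, res = (-32)*2+(-3) = -67
x=6: not <5, res = (-67)-6 = -73
x=10: not <5, res = (-73)-10 = -83
x=0: <5, res = (-83)*2+0 = -166
x=8: not <5, res = (-166)-8 = -174

-174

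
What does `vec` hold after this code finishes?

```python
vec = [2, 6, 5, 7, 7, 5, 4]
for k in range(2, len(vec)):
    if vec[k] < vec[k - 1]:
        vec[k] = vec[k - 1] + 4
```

k=2: 5<6, vec[2] = 6+4 = 10 → [2, 6, 10, 7, 7, 5, 4]
k=3: 7<10, vec[3] = 10+4 = 14 → [2, 6, 10, 14, 7, 5, 4]
k=4: 7<14, vec[4] = 14+4 = 18 → [2, 6, 10, 14, 18, 5, 4]
k=5: 5<18, vec[5] = 18+4 = 22 → [2, 6, 10, 14, 18, 22, 4]
k=6: 4<22, vec[6] = 22+4 = 26 → [2, 6, 10, 14, 18, 22, 26]

[2, 6, 10, 14, 18, 22, 26]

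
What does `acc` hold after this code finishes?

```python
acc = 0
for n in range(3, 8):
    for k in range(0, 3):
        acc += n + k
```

n=3,k=0: acc = 0+3 = 3
n=3,k=1: acc = 3+4 = 7
n=3,k=2: acc = 7+5 = 12
n=4,k=0: acc = 12+4 = 16
n=4,k=1: acc = 16+5 = 21
n=4,k=2: acc = 21+6 = 27
n=5,k=0: acc = 27+5 = 32
n=5,k=1: acc = 32+6 = 38
n=5,k=2: acc = 38+7 = 45
n=6,k=0: acc = 45+6 = 51
n=6,k=1: acc = 51+7 = 58
n=6,k=2: acc = 58+8 = 66
n=7,k=0: acc = 66+7 = 73
n=7,k=1: acc = 73+8 = 81
n=7,k=2: acc = 81+9 = 90

90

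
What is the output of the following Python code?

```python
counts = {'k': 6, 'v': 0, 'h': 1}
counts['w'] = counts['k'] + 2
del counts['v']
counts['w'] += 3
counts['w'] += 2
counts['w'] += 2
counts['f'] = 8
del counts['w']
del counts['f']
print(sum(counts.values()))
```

7

counts['w'] = counts['k']+2 = 8 → {'k': 6, 'v': 0, 'h': 1, 'w': 8}
del 'v' → {'k': 6, 'h': 1, 'w': 8}
counts['w'] = 8+3 = 11 → {'k': 6, 'h': 1, 'w': 11}
counts['w'] = 11+2 = 13 → {'k': 6, 'h': 1, 'w': 13}
counts['w'] = 13+2 = 15 → {'k': 6, 'h': 1, 'w': 15}
counts['f'] = 8 → {'k': 6, 'h': 1, 'w': 15, 'f': 8}
del 'w' → {'k': 6, 'h': 1, 'f': 8}
del 'f' → {'k': 6, 'h': 1}
sum of values = 7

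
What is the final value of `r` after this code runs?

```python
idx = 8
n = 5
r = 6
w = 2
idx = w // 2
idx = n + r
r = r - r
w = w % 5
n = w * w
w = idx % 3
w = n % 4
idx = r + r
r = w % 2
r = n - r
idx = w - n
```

idx = 2//2 = 1
idx = 5+6 = 11
r = 6-6 = 0
w = 2%5 = 2
n = 2*2 = 4
w = 11%3 = 2
w = 4%4 = 0
idx = 0+0 = 0
r = 0%2 = 0
r = 4-0 = 4
idx = 0-4 = -4

4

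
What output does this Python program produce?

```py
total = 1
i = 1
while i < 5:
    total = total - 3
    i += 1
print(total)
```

i=1: total = 1-3 = -2
i=2: total = (-2)-3 = -5
i=3: total = (-5)-3 = -8
i=4: total = (-8)-3 = -11

-11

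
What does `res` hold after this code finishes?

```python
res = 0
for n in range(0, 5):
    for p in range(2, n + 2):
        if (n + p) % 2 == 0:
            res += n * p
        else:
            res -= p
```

n=1,p=2: odd sum, res = 0-2 = -2
n=2,p=2: even sum, res = (-2)+4 = 2
n=2,p=3: odd sum, res = 2-3 = -1
n=3,p=2: odd sum, res = (-1)-2 = -3
n=3,p=3: even sum, res = (-3)+9 = 6
n=3,p=4: odd sum, res = 6-4 = 2
n=4,p=2: even sum, res = 2+8 = 10
n=4,p=3: odd sum, res = 10-3 = 7
n=4,p=4: even sum, res = 7+16 = 23
n=4,p=5: odd sum, res = 23-5 = 18

18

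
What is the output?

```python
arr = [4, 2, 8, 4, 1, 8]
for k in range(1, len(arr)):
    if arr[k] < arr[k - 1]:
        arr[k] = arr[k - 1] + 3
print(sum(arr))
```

k=1: 2<4, arr[1] = 4+3 = 7 → [4, 7, 8, 4, 1, 8]
k=2: 8>=7, unchanged → [4, 7, 8, 4, 1, 8]
k=3: 4<8, arr[3] = 8+3 = 11 → [4, 7, 8, 11, 1, 8]
k=4: 1<11, arr[4] = 11+3 = 14 → [4, 7, 8, 11, 14, 8]
k=5: 8<14, arr[5] = 14+3 = 17 → [4, 7, 8, 11, 14, 17]
sum = 61

61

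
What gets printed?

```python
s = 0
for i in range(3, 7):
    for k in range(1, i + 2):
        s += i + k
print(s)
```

178

i=3,k=1: s = 0+4 = 4
i=3,k=2: s = 4+5 = 9
i=3,k=3: s = 9+6 = 15
i=3,k=4: s = 15+7 = 22
i=4,k=1: s = 22+5 = 27
i=4,k=2: s = 27+6 = 33
i=4,k=3: s = 33+7 = 40
i=4,k=4: s = 40+8 = 48
i=4,k=5: s = 48+9 = 57
i=5,k=1: s = 57+6 = 63
i=5,k=2: s = 63+7 = 70
i=5,k=3: s = 70+8 = 78
i=5,k=4: s = 78+9 = 87
i=5,k=5: s = 87+10 = 97
i=5,k=6: s = 97+11 = 108
i=6,k=1: s = 108+7 = 115
i=6,k=2: s = 115+8 = 123
i=6,k=3: s = 123+9 = 132
i=6,k=4: s = 132+10 = 142
i=6,k=5: s = 142+11 = 153
i=6,k=6: s = 153+12 = 165
i=6,k=7: s = 165+13 = 178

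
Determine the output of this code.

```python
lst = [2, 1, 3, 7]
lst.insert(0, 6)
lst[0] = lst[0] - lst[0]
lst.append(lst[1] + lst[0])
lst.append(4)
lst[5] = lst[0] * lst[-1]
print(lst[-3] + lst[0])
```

7

insert 6 at 0 → [6, 2, 1, 3, 7]
lst[0] = lst[0]-lst[0] = 6-6 = 0 → [0, 2, 1, 3, 7]
append lst[1]+lst[0] = 2+0 = 2 → [0, 2, 1, 3, 7, 2]
append 4 → [0, 2, 1, 3, 7, 2, 4]
lst[5] = lst[0]*lst[-1] = 0*4 = 0 → [0, 2, 1, 3, 7, 0, 4]
lst[-3]+lst[0] = 7+0 = 7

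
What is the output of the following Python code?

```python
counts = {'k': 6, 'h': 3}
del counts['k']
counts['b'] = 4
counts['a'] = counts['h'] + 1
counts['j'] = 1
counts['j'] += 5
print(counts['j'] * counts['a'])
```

24

del 'k' → {'h': 3}
counts['b'] = 4 → {'h': 3, 'b': 4}
counts['a'] = counts['h']+1 = 4 → {'h': 3, 'b': 4, 'a': 4}
counts['j'] = 1 → {'h': 3, 'b': 4, 'a': 4, 'j': 1}
counts['j'] = 1+5 = 6 → {'h': 3, 'b': 4, 'a': 4, 'j': 6}
counts['j']*counts['a'] = 6*4 = 24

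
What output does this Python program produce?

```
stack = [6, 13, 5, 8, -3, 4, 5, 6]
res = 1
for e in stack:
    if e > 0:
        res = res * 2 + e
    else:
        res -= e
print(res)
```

e=6: >0, res = 1*2+6 = 8
e=13: >0, res = 8*2+13 = 29
e=5: >0, res = 29*2+5 = 63
e=8: >0, res = 63*2+8 = 134
e=-3: not >0, res = 134-(-3) = 137
e=4: >0, res = 137*2+4 = 278
e=5: >0, res = 278*2+5 = 561
e=6: >0, res = 561*2+6 = 1128

1128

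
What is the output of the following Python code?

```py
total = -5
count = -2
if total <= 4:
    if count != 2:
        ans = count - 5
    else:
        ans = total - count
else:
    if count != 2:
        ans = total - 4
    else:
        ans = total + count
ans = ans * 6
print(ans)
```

-42

total=-5, count=-2
total <= 4 is True; count != 2 is True
→ ans = count - 5 = -7
ans = (-7)*6 = -42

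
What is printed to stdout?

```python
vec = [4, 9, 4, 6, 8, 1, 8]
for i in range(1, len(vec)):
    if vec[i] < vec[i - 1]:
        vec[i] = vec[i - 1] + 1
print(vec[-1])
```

14

i=1: 9>=4, unchanged → [4, 9, 4, 6, 8, 1, 8]
i=2: 4<9, vec[2] = 9+1 = 10 → [4, 9, 10, 6, 8, 1, 8]
i=3: 6<10, vec[3] = 10+1 = 11 → [4, 9, 10, 11, 8, 1, 8]
i=4: 8<11, vec[4] = 11+1 = 12 → [4, 9, 10, 11, 12, 1, 8]
i=5: 1<12, vec[5] = 12+1 = 13 → [4, 9, 10, 11, 12, 13, 8]
i=6: 8<13, vec[6] = 13+1 = 14 → [4, 9, 10, 11, 12, 13, 14]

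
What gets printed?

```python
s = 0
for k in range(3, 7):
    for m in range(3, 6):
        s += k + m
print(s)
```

102

k=3,m=3: s = 0+6 = 6
k=3,m=4: s = 6+7 = 13
k=3,m=5: s = 13+8 = 21
k=4,m=3: s = 21+7 = 28
k=4,m=4: s = 28+8 = 36
k=4,m=5: s = 36+9 = 45
k=5,m=3: s = 45+8 = 53
k=5,m=4: s = 53+9 = 62
k=5,m=5: s = 62+10 = 72
k=6,m=3: s = 72+9 = 81
k=6,m=4: s = 81+10 = 91
k=6,m=5: s = 91+11 = 102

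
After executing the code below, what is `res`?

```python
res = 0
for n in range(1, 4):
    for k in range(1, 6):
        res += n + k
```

75

n=1,k=1: res = 0+2 = 2
n=1,k=2: res = 2+3 = 5
n=1,k=3: res = 5+4 = 9
n=1,k=4: res = 9+5 = 14
n=1,k=5: res = 14+6 = 20
n=2,k=1: res = 20+3 = 23
n=2,k=2: res = 23+4 = 27
n=2,k=3: res = 27+5 = 32
n=2,k=4: res = 32+6 = 38
n=2,k=5: res = 38+7 = 45
n=3,k=1: res = 45+4 = 49
n=3,k=2: res = 49+5 = 54
n=3,k=3: res = 54+6 = 60
n=3,k=4: res = 60+7 = 67
n=3,k=5: res = 67+8 = 75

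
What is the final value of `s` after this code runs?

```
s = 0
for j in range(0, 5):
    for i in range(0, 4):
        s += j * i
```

60

j=0,i=0: s = 0+0 = 0
j=0,i=1: s = 0+0 = 0
j=0,i=2: s = 0+0 = 0
j=0,i=3: s = 0+0 = 0
j=1,i=0: s = 0+0 = 0
j=1,i=1: s = 0+1 = 1
j=1,i=2: s = 1+2 = 3
j=1,i=3: s = 3+3 = 6
j=2,i=0: s = 6+0 = 6
j=2,i=1: s = 6+2 = 8
j=2,i=2: s = 8+4 = 12
j=2,i=3: s = 12+6 = 18
j=3,i=0: s = 18+0 = 18
j=3,i=1: s = 18+3 = 21
j=3,i=2: s = 21+6 = 27
j=3,i=3: s = 27+9 = 36
j=4,i=0: s = 36+0 = 36
j=4,i=1: s = 36+4 = 40
j=4,i=2: s = 40+8 = 48
j=4,i=3: s = 48+12 = 60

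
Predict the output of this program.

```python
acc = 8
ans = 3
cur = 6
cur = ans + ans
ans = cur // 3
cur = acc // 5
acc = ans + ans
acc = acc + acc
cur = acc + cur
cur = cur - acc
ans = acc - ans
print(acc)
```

cur = 3+3 = 6
ans = 6//3 = 2
cur = 8//5 = 1
acc = 2+2 = 4
acc = 4+4 = 8
cur = 8+1 = 9
cur = 9-8 = 1
ans = 8-2 = 6

8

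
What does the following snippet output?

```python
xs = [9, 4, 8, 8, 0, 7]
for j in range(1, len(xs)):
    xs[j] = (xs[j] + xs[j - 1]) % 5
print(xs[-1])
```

1

j=1: xs[1] = (4+9)%5 = 3 → [9, 3, 8, 8, 0, 7]
j=2: xs[2] = (8+3)%5 = 1 → [9, 3, 1, 8, 0, 7]
j=3: xs[3] = (8+1)%5 = 4 → [9, 3, 1, 4, 0, 7]
j=4: xs[4] = (0+4)%5 = 4 → [9, 3, 1, 4, 4, 7]
j=5: xs[5] = (7+4)%5 = 1 → [9, 3, 1, 4, 4, 1]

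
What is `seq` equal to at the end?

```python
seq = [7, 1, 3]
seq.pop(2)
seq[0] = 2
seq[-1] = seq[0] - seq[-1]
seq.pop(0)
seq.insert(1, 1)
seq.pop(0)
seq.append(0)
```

[1, 0]

pop(2) removes 3 → [7, 1]
seq[0] = 2 → [2, 1]
seq[-1] = seq[0]-seq[-1] = 2-1 = 1 → [2, 1]
pop(0) removes 2 → [1]
insert 1 at 1 → [1, 1]
pop(0) removes 1 → [1]
append 0 → [1, 0]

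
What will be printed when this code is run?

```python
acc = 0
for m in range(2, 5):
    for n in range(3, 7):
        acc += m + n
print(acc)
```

m=2,n=3: acc = 0+5 = 5
m=2,n=4: acc = 5+6 = 11
m=2,n=5: acc = 11+7 = 18
m=2,n=6: acc = 18+8 = 26
m=3,n=3: acc = 26+6 = 32
m=3,n=4: acc = 32+7 = 39
m=3,n=5: acc = 39+8 = 47
m=3,n=6: acc = 47+9 = 56
m=4,n=3: acc = 56+7 = 63
m=4,n=4: acc = 63+8 = 71
m=4,n=5: acc = 71+9 = 80
m=4,n=6: acc = 80+10 = 90

90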